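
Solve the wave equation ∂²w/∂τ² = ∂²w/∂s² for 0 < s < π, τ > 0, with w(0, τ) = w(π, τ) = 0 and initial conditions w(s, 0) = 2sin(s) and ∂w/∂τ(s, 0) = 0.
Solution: Using separation of variables w = X(s)T(τ):
Eigenfunctions: sin(ns), n = 1, 2, 3, ...
General solution: w(s, τ) = Σ [A_n cos(n τ) + B_n sin(n τ)] sin(ns)
From w(s,0) = 2sin(s): A_1=2. From w_τ(s,0) = 0: all B_n = 0.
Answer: w(s, τ) = 2sin(s)cos(τ)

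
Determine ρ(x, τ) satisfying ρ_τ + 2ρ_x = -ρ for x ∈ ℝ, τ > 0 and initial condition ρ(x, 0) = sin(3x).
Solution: Substitute ρ = exp(-τ)u.
Then ρ_τ = exp(-τ)(u_τ - u), ρ_x = exp(-τ)u_x; substituting and dividing by exp(-τ), the lower-order terms cancel: u_τ + 2u_x = 0 (standard advection equation).
Data for u: u(x,0) = ρ(x,0) = sin(3x).
By characteristics (dx/dτ = 2), u(x,τ) = f(x - 2τ) with f = u(·, 0).
So u(x,τ) = sin(3x - 6τ), and ρ(x,τ) = exp(-τ)u(x,τ).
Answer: ρ(x, τ) = exp(-τ)sin(3x - 6τ)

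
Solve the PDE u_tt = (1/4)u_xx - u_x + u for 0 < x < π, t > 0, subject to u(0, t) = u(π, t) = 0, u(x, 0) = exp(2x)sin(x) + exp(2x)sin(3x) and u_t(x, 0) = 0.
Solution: Substitute u = exp(2x)w.
Then u_x = exp(2x)(w_x + 2w), u_xx = exp(2x)(w_xx + 4w_x + 4w), u_tt = exp(2x)w_tt; substituting and dividing by exp(2x), the lower-order terms cancel: w_tt = (1/4)w_xx (standard wave equation).
Data for w: w(x,0) = exp(-2x)u(x,0) = sin(x) + sin(3x); w_t(x,0) = exp(-2x)u_t(x,0) = 0. The boundary conditions carry over: w(0,t) = w(π,t) = 0.
Separating variables: w = Σ [A_n cos(ω_n t) + B_n sin(ω_n t)] sin(nx), ω_n = n/2. From ICs: A_1=1, A_3=1.
So w(x,t) = sin(x)cos(t/2) + sin(3x)cos(3t/2), and u(x,t) = exp(2x)w(x,t).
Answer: u(x, t) = exp(2x)sin(x)cos(t/2) + exp(2x)sin(3x)cos(3t/2)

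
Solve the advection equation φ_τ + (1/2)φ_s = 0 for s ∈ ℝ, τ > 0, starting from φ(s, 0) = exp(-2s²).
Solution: By method of characteristics (waves move right with speed 1/2):
Along characteristics s - (1/2)τ = const, φ is constant, so φ(s,τ) = f(s - (1/2)τ) with f = φ(·, 0).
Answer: φ(s, τ) = exp(-2(s - τ/2)²)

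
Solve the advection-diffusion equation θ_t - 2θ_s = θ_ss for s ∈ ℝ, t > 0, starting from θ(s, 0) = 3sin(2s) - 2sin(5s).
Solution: Change to a moving frame: let η = s + 2t, σ = t and write θ(s,t) = u(η,σ).
By the chain rule θ_t = u_σ + 2u_η, θ_s = u_η, θ_ss = u_ηη.
Then θ_t - 2θ_s = u_σ: the advection term cancels and the PDE becomes the heat equation u_σ = u_ηη on η ∈ ℝ.
Initial data: u(η,0) = θ(η,0) = 3sin(2η) - 2sin(5η).
On η ∈ ℝ each mode satisfies (sin(nη))″ = -n² sin(nη), so exp(-n²σ) sin(nη) solves the heat equation; by superposition u(η,σ) = Σ c_n exp(-n²σ) sin(nη).
Reading off the coefficients: c_2=3, c_5=-2, so u(η,σ) = 3exp(-4σ)sin(2η) - 2exp(-25σ)sin(5η).
Substituting back η = s + 2t, σ = t: θ(s,t) = u(s + 2t, t).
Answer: θ(s, t) = 3exp(-4t)sin(2s + 4t) - 2exp(-25t)sin(5s + 10t)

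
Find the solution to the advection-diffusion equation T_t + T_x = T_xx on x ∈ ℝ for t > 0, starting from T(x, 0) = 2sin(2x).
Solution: Moving frame: η = x - t, σ = t, T = u(η,σ), so T_t = u_σ - u_η and T_xx = u_ηη.
Hence T_t + T_x = u_σ and the PDE becomes the heat equation u_σ = u_ηη on η ∈ ℝ.
Initial data: u(η,0) = T(η,0) = 2sin(2η). Each mode sin(nη) decays as exp(-n²σ) on ℝ, so u(η,σ) = Σ c_n exp(-n²σ) sin(nη) with c_2=2: u(η,σ) = 2exp(-4σ)sin(2η).
Substituting back: T(x,t) = u(x - t, t).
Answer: T(x, t) = -2exp(-4t)sin(2t - 2x)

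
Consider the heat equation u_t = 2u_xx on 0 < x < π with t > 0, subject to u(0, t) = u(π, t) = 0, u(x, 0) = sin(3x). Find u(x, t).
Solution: Separating variables: u = Σ c_n exp(-2n²t) sin(nx). From u(x,0) = sin(3x): c_3=1.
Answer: u(x, t) = exp(-18t)sin(3x)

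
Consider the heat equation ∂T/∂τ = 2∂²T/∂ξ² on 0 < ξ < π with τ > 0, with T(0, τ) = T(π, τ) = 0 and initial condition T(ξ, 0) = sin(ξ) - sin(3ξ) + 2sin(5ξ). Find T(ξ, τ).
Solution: Separating variables: T = Σ c_n exp(-2n²τ) sin(nξ). From T(ξ,0) = sin(ξ) - sin(3ξ) + 2sin(5ξ): c_1=1, c_3=-1, c_5=2.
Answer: T(ξ, τ) = exp(-2τ)sin(ξ) - exp(-18τ)sin(3ξ) + 2exp(-50τ)sin(5ξ)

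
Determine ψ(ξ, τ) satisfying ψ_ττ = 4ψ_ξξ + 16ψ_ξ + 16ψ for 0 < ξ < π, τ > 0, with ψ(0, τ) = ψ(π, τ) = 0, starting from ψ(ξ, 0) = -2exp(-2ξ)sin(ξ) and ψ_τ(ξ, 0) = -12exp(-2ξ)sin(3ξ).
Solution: Substitute ψ = exp(-2ξ)u, i.e. u = exp(2ξ)ψ.
By the product rule, ψ_ξ = exp(-2ξ)(u_ξ - 2u), ψ_ξξ = exp(-2ξ)(u_ξξ - 4u_ξ + 4u), ψ_ττ = exp(-2ξ)u_ττ.
Substituting into the PDE and dividing by exp(-2ξ): u_ττ = 4(u_ξξ - 4u_ξ + 4u) + 16(u_ξ - 2u) + 16u.
The lower-order terms cancel, leaving the standard wave equation u_ττ = 4u_ξξ.
Initial data for u: u(ξ,0) = exp(2ξ)ψ(ξ,0) = -2sin(ξ); u_τ(ξ,0) = exp(2ξ)ψ_τ(ξ,0) = -12sin(3ξ). The boundary conditions carry over: u(0,τ) = u(π,τ) = 0.
Solve for u:
  Using separation of variables u = X(ξ)T(τ):
  Eigenfunctions: sin(nξ), n = 1, 2, 3, ...
  General solution: u(ξ, τ) = Σ [A_n cos(2n τ) + B_n sin(2n τ)] sin(nξ)
  From u(ξ,0) = -2sin(ξ): A_1=-2. From u_τ(ξ,0) = -12sin(3ξ), using u_τ(ξ,0) = Σ ω_n B_n sin(nξ) with ω_n = 2n: B_3 = (-12)/6 = -2.
Hence u(ξ,τ) = -2sin(ξ)cos(2τ) - 2sin(3ξ)sin(6τ).
Transform back: ψ(ξ,τ) = exp(-2ξ)u(ξ,τ).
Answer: ψ(ξ, τ) = -2exp(-2ξ)sin(ξ)cos(2τ) - 2exp(-2ξ)sin(3ξ)sin(6τ)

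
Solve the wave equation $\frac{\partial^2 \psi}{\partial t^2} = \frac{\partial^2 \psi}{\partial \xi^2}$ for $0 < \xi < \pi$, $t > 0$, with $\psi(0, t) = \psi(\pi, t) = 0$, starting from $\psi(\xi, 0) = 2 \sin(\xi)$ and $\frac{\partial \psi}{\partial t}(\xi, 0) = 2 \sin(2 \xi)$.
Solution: Separating variables: $\psi = \sum [A_n \cos(\omega_n t) + B_n \sin(\omega_n t)] \sin(n\xi)$, $\omega_n = n$. From ICs ($B_n$ = velocity coefficient / $\omega_n$): $A_1=2, B_2=1$.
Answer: $\psi(\xi, t) = 2 \sin(\xi) \cos(t) + \sin(2 \xi) \sin(2 t)$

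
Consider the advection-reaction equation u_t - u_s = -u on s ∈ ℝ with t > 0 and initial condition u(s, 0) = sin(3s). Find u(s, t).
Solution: Substitute u = exp(-t)w, i.e. w = exp(t)u.
By the product rule, u_t = exp(-t)(w_t - w), u_s = exp(-t)w_s.
Substituting into the PDE and dividing by exp(-t): w_t - w - w_s = -w.
The lower-order terms cancel, leaving the standard advection equation w_t - w_s = 0.
Initial data for w: w(s,0) = u(s,0) = sin(3s).
Solve for w:
  By method of characteristics (waves move left with speed 1):
  Along characteristics s + t = const, w is constant, so w(s,t) = f(s + t) with f = w(·, 0).
Hence w(s,t) = sin(3s + 3t).
Transform back: u(s,t) = exp(-t)w(s,t).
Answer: u(s, t) = exp(-t)sin(3s + 3t)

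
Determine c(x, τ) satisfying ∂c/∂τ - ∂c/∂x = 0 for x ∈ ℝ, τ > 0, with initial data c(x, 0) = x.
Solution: By characteristics (dx/dτ = -1), c(x,τ) = f(x + τ) with f = c(·, 0).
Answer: c(x, τ) = x + τ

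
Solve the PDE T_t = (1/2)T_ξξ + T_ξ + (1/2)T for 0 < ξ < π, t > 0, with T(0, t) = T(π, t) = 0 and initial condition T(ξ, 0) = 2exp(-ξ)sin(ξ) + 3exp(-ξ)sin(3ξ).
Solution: Substitute T = exp(-ξ)u, i.e. u = exp(ξ)T.
By the product rule, T_ξ = exp(-ξ)(u_ξ - u), T_ξξ = exp(-ξ)(u_ξξ - 2u_ξ + u), T_t = exp(-ξ)u_t.
Substituting into the PDE and dividing by exp(-ξ): u_t = (1/2)(u_ξξ - 2u_ξ + u) + (u_ξ - u) + (1/2)u.
The lower-order terms cancel, leaving the standard heat equation u_t = (1/2)u_ξξ.
Initial data for u: u(ξ,0) = exp(ξ)T(ξ,0) = 2sin(ξ) + 3sin(3ξ). The boundary conditions carry over: u(0,t) = u(π,t) = 0.
Solve for u:
  Using separation of variables u = X(ξ)G(t):
  Eigenfunctions: sin(nξ), n = 1, 2, 3, ...
  General solution: u(ξ, t) = Σ c_n sin(nξ) exp(-n² t/2)
  Matching u(ξ,0) = 2sin(ξ) + 3sin(3ξ) term by term: c_1=2, c_3=3.
Hence u(ξ,t) = 2exp(-t/2)sin(ξ) + 3exp(-9t/2)sin(3ξ).
Transform back: T(ξ,t) = exp(-ξ)u(ξ,t).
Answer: T(ξ, t) = 2exp(-t/2)exp(-ξ)sin(ξ) + 3exp(-9t/2)exp(-ξ)sin(3ξ)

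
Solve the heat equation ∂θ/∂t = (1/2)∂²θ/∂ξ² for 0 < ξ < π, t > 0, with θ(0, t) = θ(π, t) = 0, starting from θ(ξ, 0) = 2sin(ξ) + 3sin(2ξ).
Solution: Using separation of variables θ = X(ξ)G(t):
Eigenfunctions: sin(nξ), n = 1, 2, 3, ...
General solution: θ(ξ, t) = Σ c_n sin(nξ) exp(-n² t/2)
Matching θ(ξ,0) = 2sin(ξ) + 3sin(2ξ) term by term: c_1=2, c_2=3.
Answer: θ(ξ, t) = 3exp(-2t)sin(2ξ) + 2exp(-t/2)sin(ξ)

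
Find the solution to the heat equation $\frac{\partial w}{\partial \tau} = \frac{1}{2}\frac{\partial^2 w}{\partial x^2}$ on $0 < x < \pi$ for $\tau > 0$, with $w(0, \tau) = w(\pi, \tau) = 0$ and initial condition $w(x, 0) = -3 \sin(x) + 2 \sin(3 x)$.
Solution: Separating variables: $w = \sum c_n e^{-n^2\tau/2} \sin(nx)$. From $w(x,0) = -3 \sin(x) + 2 \sin(3 x)$: $c_1=-3, c_3=2$.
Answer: $w(x, \tau) = -3 e^{-\tau/2} \sin(x) + 2 e^{-9 \tau/2} \sin(3 x)$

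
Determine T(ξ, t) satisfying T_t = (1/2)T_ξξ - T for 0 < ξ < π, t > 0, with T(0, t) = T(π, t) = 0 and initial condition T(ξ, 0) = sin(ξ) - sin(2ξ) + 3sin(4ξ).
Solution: Substitute T = exp(-t)u.
Then T_t = exp(-t)(u_t - u), T_ξξ = exp(-t)u_ξξ; substituting and dividing by exp(-t), the lower-order terms cancel: u_t = (1/2)u_ξξ (standard heat equation).
Data for u: u(ξ,0) = T(ξ,0) = sin(ξ) - sin(2ξ) + 3sin(4ξ). The boundary conditions carry over: u(0,t) = u(π,t) = 0.
Separating variables: u = Σ c_n exp(-n²t/2) sin(nξ). From u(ξ,0) = sin(ξ) - sin(2ξ) + 3sin(4ξ): c_1=1, c_2=-1, c_4=3.
So u(ξ,t) = -exp(-2t)sin(2ξ) + 3exp(-8t)sin(4ξ) + exp(-t/2)sin(ξ), and T(ξ,t) = exp(-t)u(ξ,t).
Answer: T(ξ, t) = -exp(-3t)sin(2ξ) + 3exp(-9t)sin(4ξ) + exp(-3t/2)sin(ξ)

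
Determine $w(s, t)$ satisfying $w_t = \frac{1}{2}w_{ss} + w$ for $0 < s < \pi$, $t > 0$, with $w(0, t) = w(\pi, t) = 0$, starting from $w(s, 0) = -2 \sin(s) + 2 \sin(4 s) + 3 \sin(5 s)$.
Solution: Substitute $w = e^{t}u$, i.e. $u = e^{-t}w$.
By the product rule, $w_t = e^{t}(u_t + u)$, $w_{ss} = e^{t}u_{ss}$.
Substituting into the PDE and dividing by $e^{t}$: $u_t + u = \frac{1}{2}u_{ss} + u$.
The lower-order terms cancel, leaving the standard heat equation $u_t = \frac{1}{2}u_{ss}$.
Initial data for $u$: $u(s,0) = w(s,0) = -2 \sin(s) + 2 \sin(4 s) + 3 \sin(5 s)$. The boundary conditions carry over: $u(0,t) = u(\pi,t) = 0$.
Solve for $u$:
  Using separation of variables $u = X(s)T(t)$:
  Eigenfunctions: $\sin(ns)$, $n = 1, 2, 3, \ldots$
  General solution: $u(s, t) = \sum c_n \sin(ns) e^{-n^2 t/2}$
  Matching $u(s,0) = -2 \sin(s) + 2 \sin(4 s) + 3 \sin(5 s)$ term by term: $c_1=-2, c_4=2, c_5=3$.
Hence $u(s,t) = 2 e^{-8 t} \sin(4 s) - 2 e^{-t/2} \sin(s) + 3 e^{-25 t/2} \sin(5 s)$.
Transform back: $w(s,t) = e^{t}u(s,t)$.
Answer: $w(s, t) = -2 e^{t/2} \sin(s) + 2 e^{-7 t} \sin(4 s) + 3 e^{-23 t/2} \sin(5 s)$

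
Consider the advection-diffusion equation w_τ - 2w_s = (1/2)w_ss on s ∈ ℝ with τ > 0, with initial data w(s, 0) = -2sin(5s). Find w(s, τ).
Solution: Moving frame: η = s + 2τ, σ = τ, w = u(η,σ), so w_τ = u_σ + 2u_η and w_ss = u_ηη.
Hence w_τ - 2w_s = u_σ and the PDE becomes the heat equation u_σ = (1/2)u_ηη on η ∈ ℝ.
Initial data: u(η,0) = w(η,0) = -2sin(5η). Each mode sin(nη) decays as exp(-n²σ/2) on ℝ, so u(η,σ) = Σ c_n exp(-n²σ/2) sin(nη) with c_5=-2: u(η,σ) = -2exp(-25σ/2)sin(5η).
Substituting back: w(s,τ) = u(s + 2τ, τ).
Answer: w(s, τ) = -2exp(-25τ/2)sin(5s + 10τ)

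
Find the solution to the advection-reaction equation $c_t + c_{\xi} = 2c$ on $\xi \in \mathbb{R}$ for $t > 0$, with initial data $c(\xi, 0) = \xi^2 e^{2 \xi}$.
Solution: Substitute $c = e^{2\xi}u$.
Then $c_{\xi} = e^{2\xi}(u_{\xi} + 2u)$, $c_t = e^{2\xi}u_t$; substituting and dividing by $e^{2\xi}$, the lower-order terms cancel: $u_t + u_{\xi} = 0$ (standard advection equation).
Data for $u$: $u(\xi,0) = e^{-2\xi}c(\xi,0) = \xi^2$.
By characteristics ($d\xi/dt = 1$), $u(\xi,t) = f(\xi - t)$ with $f = u( \cdot , 0)$.
So $u(\xi,t) = t^2 - 2 t \xi + \xi^2$, and $c(\xi,t) = e^{2\xi}u(\xi,t)$.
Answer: $c(\xi, t) = \xi^2 e^{2 \xi} - 2 \xi t e^{2 \xi} + t^2 e^{2 \xi}$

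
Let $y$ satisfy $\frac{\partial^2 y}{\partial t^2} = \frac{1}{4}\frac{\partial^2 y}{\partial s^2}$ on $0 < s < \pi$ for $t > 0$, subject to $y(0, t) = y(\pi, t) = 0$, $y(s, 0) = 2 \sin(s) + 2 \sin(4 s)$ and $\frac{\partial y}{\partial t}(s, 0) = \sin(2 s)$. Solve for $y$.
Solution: Using separation of variables $y = X(s)T(t)$:
Eigenfunctions: $\sin(ns)$, $n = 1, 2, 3, \ldots$
General solution: $y(s, t) = \sum [A_n \cos(n t/2) + B_n \sin(n t/2)] \sin(ns)$
From $y(s,0) = 2 \sin(s) + 2 \sin(4 s)$: $A_1=2, A_4=2$. From $y_t(s,0) = \sin(2 s)$, using $y_t(s,0) = \sum \omega_n B_n \sin(ns)$ with $\omega_n = n/2$: $B_2 = 1/1 = 1$.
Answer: $y(s, t) = 2 \sin(s) \cos(t/2) + \sin(2 s) \sin(t) + 2 \sin(4 s) \cos(2 t)$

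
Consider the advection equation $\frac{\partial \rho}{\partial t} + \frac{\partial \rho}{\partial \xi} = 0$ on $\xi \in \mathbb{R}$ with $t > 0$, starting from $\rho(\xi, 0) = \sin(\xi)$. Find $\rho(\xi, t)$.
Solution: By method of characteristics (waves move right with speed 1):
Along characteristics $\xi - t =$ const, $\rho$ is constant, so $\rho(\xi,t) = f(\xi - t)$ with $f = \rho( \cdot , 0)$.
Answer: $\rho(\xi, t) = \sin(\xi - t)$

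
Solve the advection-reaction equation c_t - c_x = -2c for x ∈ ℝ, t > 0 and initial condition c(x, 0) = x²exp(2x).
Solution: Substitute c = exp(2x)u.
Then c_x = exp(2x)(u_x + 2u), c_t = exp(2x)u_t; substituting and dividing by exp(2x), the lower-order terms cancel: u_t - u_x = 0 (standard advection equation).
Data for u: u(x,0) = exp(-2x)c(x,0) = x².
By characteristics (dx/dt = -1), u(x,t) = f(x + t) with f = u(·, 0).
So u(x,t) = t² + 2tx + x², and c(x,t) = exp(2x)u(x,t).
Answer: c(x, t) = t²exp(2x) + 2txexp(2x) + x²exp(2x)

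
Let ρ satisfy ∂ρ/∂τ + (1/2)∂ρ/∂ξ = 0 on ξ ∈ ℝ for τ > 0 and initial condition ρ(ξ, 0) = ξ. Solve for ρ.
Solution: By characteristics (dξ/dτ = 1/2), ρ(ξ,τ) = f(ξ - (1/2)τ) with f = ρ(·, 0).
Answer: ρ(ξ, τ) = ξ - (1/2)τ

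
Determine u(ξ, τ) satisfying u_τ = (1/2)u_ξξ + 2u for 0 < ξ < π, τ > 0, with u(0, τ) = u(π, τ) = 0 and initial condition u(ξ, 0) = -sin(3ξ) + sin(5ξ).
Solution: Substitute u = exp(2τ)w, i.e. w = exp(-2τ)u.
By the product rule, u_τ = exp(2τ)(w_τ + 2w), u_ξξ = exp(2τ)w_ξξ.
Substituting into the PDE and dividing by exp(2τ): w_τ + 2w = (1/2)w_ξξ + 2w.
The lower-order terms cancel, leaving the standard heat equation w_τ = (1/2)w_ξξ.
Initial data for w: w(ξ,0) = u(ξ,0) = -sin(3ξ) + sin(5ξ). The boundary conditions carry over: w(0,τ) = w(π,τ) = 0.
Solve for w:
  Using separation of variables w = X(ξ)T(τ):
  Eigenfunctions: sin(nξ), n = 1, 2, 3, ...
  General solution: w(ξ, τ) = Σ c_n sin(nξ) exp(-n² τ/2)
  Matching w(ξ,0) = -sin(3ξ) + sin(5ξ) term by term: c_3=-1, c_5=1.
Hence w(ξ,τ) = -exp(-9τ/2)sin(3ξ) + exp(-25τ/2)sin(5ξ).
Transform back: u(ξ,τ) = exp(2τ)w(ξ,τ).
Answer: u(ξ, τ) = -exp(-5τ/2)sin(3ξ) + exp(-21τ/2)sin(5ξ)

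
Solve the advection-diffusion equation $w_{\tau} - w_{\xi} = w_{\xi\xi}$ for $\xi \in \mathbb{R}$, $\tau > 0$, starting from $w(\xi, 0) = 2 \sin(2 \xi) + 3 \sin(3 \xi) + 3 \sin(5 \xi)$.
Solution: Moving frame: $\eta = \xi + \tau$, $\sigma = \tau$, $w = u(\eta,\sigma)$, so $w_{\tau} = u_{\sigma} + u_{\eta}$ and $w_{\xi\xi} = u_{\eta\eta}$.
Hence $w_{\tau} - w_{\xi} = u_{\sigma}$ and the PDE becomes the heat equation $u_{\sigma} = u_{\eta\eta}$ on $\eta \in \mathbb{R}$.
Initial data: $u(\eta,0) = w(\eta,0) = 2 \sin(2 \eta) + 3 \sin(3 \eta) + 3 \sin(5 \eta)$. Each mode $\sin(n\eta)$ decays as $e^{-n^2\sigma}$ on $\mathbb{R}$, so $u(\eta,\sigma) = \sum c_n e^{-n^2\sigma} \sin(n\eta)$ with $c_2=2, c_3=3, c_5=3$: $u(\eta,\sigma) = 2 e^{-4 \sigma} \sin(2 \eta) + 3 e^{-9 \sigma} \sin(3 \eta) + 3 e^{-25 \sigma} \sin(5 \eta)$.
Substituting back: $w(\xi,\tau) = u(\xi + \tau, \tau)$.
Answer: $w(\xi, \tau) = 2 e^{-4 \tau} \sin(2 \tau + 2 \xi) + 3 e^{-9 \tau} \sin(3 \tau + 3 \xi) + 3 e^{-25 \tau} \sin(5 \tau + 5 \xi)$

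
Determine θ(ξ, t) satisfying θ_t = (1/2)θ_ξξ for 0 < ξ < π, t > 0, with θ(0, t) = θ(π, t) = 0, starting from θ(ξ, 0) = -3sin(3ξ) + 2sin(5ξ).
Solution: Separating variables: θ = Σ c_n exp(-n²t/2) sin(nξ). From θ(ξ,0) = -3sin(3ξ) + 2sin(5ξ): c_3=-3, c_5=2.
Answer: θ(ξ, t) = -3exp(-9t/2)sin(3ξ) + 2exp(-25t/2)sin(5ξ)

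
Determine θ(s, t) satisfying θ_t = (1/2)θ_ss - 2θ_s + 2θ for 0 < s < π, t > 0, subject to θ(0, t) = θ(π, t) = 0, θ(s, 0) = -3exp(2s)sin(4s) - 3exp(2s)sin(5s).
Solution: Substitute θ = exp(2s)u.
Then θ_s = exp(2s)(u_s + 2u), θ_ss = exp(2s)(u_ss + 4u_s + 4u), θ_t = exp(2s)u_t; substituting and dividing by exp(2s), the lower-order terms cancel: u_t = (1/2)u_ss (standard heat equation).
Data for u: u(s,0) = exp(-2s)θ(s,0) = -3sin(4s) - 3sin(5s). The boundary conditions carry over: u(0,t) = u(π,t) = 0.
Separating variables: u = Σ c_n exp(-n²t/2) sin(ns). From u(s,0) = -3sin(4s) - 3sin(5s): c_4=-3, c_5=-3.
So u(s,t) = -3exp(-8t)sin(4s) - 3exp(-25t/2)sin(5s), and θ(s,t) = exp(2s)u(s,t).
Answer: θ(s, t) = -3exp(2s)exp(-8t)sin(4s) - 3exp(2s)exp(-25t/2)sin(5s)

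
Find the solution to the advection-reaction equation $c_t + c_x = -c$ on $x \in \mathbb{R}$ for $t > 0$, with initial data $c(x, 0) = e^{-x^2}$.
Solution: Substitute $c = e^{-t}u$.
Then $c_t = e^{-t}(u_t - u)$, $c_x = e^{-t}u_x$; substituting and dividing by $e^{-t}$, the lower-order terms cancel: $u_t + u_x = 0$ (standard advection equation).
Data for $u$: $u(x,0) = c(x,0) = e^{-x^2}$.
By characteristics ($dx/dt = 1$), $u(x,t) = f(x - t)$ with $f = u( \cdot , 0)$.
So $u(x,t) = e^{-(-t + x)^2}$, and $c(x,t) = e^{-t}u(x,t)$.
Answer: $c(x, t) = e^{-t} e^{-(-t + x)^2}$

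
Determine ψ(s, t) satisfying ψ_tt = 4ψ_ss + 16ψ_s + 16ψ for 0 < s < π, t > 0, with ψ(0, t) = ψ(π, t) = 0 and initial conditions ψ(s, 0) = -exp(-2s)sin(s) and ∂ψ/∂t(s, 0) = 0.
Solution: Substitute ψ = exp(-2s)u, i.e. u = exp(2s)ψ.
By the product rule, ψ_s = exp(-2s)(u_s - 2u), ψ_ss = exp(-2s)(u_ss - 4u_s + 4u), ψ_tt = exp(-2s)u_tt.
Substituting into the PDE and dividing by exp(-2s): u_tt = 4(u_ss - 4u_s + 4u) + 16(u_s - 2u) + 16u.
The lower-order terms cancel, leaving the standard wave equation u_tt = 4u_ss.
Initial data for u: u(s,0) = exp(2s)ψ(s,0) = -sin(s); u_t(s,0) = exp(2s)ψ_t(s,0) = 0. The boundary conditions carry over: u(0,t) = u(π,t) = 0.
Solve for u:
  Using separation of variables u = X(s)T(t):
  Eigenfunctions: sin(ns), n = 1, 2, 3, ...
  General solution: u(s, t) = Σ [A_n cos(2n t) + B_n sin(2n t)] sin(ns)
  From u(s,0) = -sin(s): A_1=-1. From u_t(s,0) = 0: all B_n = 0.
Hence u(s,t) = -sin(s)cos(2t).
Transform back: ψ(s,t) = exp(-2s)u(s,t).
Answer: ψ(s, t) = -exp(-2s)sin(s)cos(2t)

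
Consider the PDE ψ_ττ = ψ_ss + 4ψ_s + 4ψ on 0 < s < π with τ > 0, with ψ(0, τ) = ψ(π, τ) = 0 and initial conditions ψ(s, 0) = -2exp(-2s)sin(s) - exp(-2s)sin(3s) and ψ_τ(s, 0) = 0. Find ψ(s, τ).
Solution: Substitute ψ = exp(-2s)u, i.e. u = exp(2s)ψ.
By the product rule, ψ_s = exp(-2s)(u_s - 2u), ψ_ss = exp(-2s)(u_ss - 4u_s + 4u), ψ_ττ = exp(-2s)u_ττ.
Substituting into the PDE and dividing by exp(-2s): u_ττ = (u_ss - 4u_s + 4u) + 4(u_s - 2u) + 4u.
The lower-order terms cancel, leaving the standard wave equation u_ττ = u_ss.
Initial data for u: u(s,0) = exp(2s)ψ(s,0) = -2sin(s) - sin(3s); u_τ(s,0) = exp(2s)ψ_τ(s,0) = 0. The boundary conditions carry over: u(0,τ) = u(π,τ) = 0.
Solve for u:
  Using separation of variables u = X(s)T(τ):
  Eigenfunctions: sin(ns), n = 1, 2, 3, ...
  General solution: u(s, τ) = Σ [A_n cos(n τ) + B_n sin(n τ)] sin(ns)
  From u(s,0) = -2sin(s) - sin(3s): A_1=-2, A_3=-1. From u_τ(s,0) = 0: all B_n = 0.
Hence u(s,τ) = -2sin(s)cos(τ) - sin(3s)cos(3τ).
Transform back: ψ(s,τ) = exp(-2s)u(s,τ).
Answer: ψ(s, τ) = -2exp(-2s)sin(s)cos(τ) - exp(-2s)sin(3s)cos(3τ)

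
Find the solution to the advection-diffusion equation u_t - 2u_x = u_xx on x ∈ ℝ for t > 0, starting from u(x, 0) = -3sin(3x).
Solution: Moving frame: η = x + 2t, σ = t, u = w(η,σ), so u_t = w_σ + 2w_η and u_xx = w_ηη.
Hence u_t - 2u_x = w_σ and the PDE becomes the heat equation w_σ = w_ηη on η ∈ ℝ.
Initial data: w(η,0) = u(η,0) = -3sin(3η). Each mode sin(nη) decays as exp(-n²σ) on ℝ, so w(η,σ) = Σ c_n exp(-n²σ) sin(nη) with c_3=-3: w(η,σ) = -3exp(-9σ)sin(3η).
Substituting back: u(x,t) = w(x + 2t, t).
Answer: u(x, t) = -3exp(-9t)sin(6t + 3x)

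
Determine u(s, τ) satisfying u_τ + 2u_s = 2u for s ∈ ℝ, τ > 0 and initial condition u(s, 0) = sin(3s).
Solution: Substitute u = exp(2τ)w, i.e. w = exp(-2τ)u.
By the product rule, u_τ = exp(2τ)(w_τ + 2w), u_s = exp(2τ)w_s.
Substituting into the PDE and dividing by exp(2τ): w_τ + 2w + 2w_s = 2w.
The lower-order terms cancel, leaving the standard advection equation w_τ + 2w_s = 0.
Initial data for w: w(s,0) = u(s,0) = sin(3s).
Solve for w:
  By method of characteristics (waves move right with speed 2):
  Along characteristics s - 2τ = const, w is constant, so w(s,τ) = f(s - 2τ) with f = w(·, 0).
Hence w(s,τ) = sin(3s - 6τ).
Transform back: u(s,τ) = exp(2τ)w(s,τ).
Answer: u(s, τ) = exp(2τ)sin(3s - 6τ)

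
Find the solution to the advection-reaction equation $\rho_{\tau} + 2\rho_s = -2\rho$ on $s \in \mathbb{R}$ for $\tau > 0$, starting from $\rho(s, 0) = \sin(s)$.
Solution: Substitute $\rho = e^{-2\tau}u$.
Then $\rho_{\tau} = e^{-2\tau}(u_{\tau} - 2u)$, $\rho_s = e^{-2\tau}u_s$; substituting and dividing by $e^{-2\tau}$, the lower-order terms cancel: $u_{\tau} + 2u_s = 0$ (standard advection equation).
Data for $u$: $u(s,0) = \rho(s,0) = \sin(s)$.
By characteristics ($ds/d\tau = 2$), $u(s,\tau) = f(s - 2\tau)$ with $f = u( \cdot , 0)$.
So $u(s,\tau) = \sin(s - 2 \tau)$, and $\rho(s,\tau) = e^{-2\tau}u(s,\tau)$.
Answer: $\rho(s, \tau) = - e^{-2 \tau} \sin(2 \tau - s)$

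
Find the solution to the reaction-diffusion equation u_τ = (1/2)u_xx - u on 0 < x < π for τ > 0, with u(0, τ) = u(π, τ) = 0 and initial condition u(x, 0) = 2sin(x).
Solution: Substitute u = exp(-τ)w.
Then u_τ = exp(-τ)(w_τ - w), u_xx = exp(-τ)w_xx; substituting and dividing by exp(-τ), the lower-order terms cancel: w_τ = (1/2)w_xx (standard heat equation).
Data for w: w(x,0) = u(x,0) = 2sin(x). The boundary conditions carry over: w(0,τ) = w(π,τ) = 0.
Separating variables: w = Σ c_n exp(-n²τ/2) sin(nx). From w(x,0) = 2sin(x): c_1=2.
So w(x,τ) = 2exp(-τ/2)sin(x), and u(x,τ) = exp(-τ)w(x,τ).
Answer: u(x, τ) = 2exp(-3τ/2)sin(x)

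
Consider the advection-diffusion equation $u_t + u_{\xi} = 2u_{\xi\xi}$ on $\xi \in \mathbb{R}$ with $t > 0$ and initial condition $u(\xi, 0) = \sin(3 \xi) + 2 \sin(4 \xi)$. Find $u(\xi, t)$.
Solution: Change to a moving frame: let $\eta = \xi - t$, $\sigma = t$ and write $u(\xi,t) = w(\eta,\sigma)$.
By the chain rule $u_t = w_{\sigma} - w_{\eta}$, $u_{\xi} = w_{\eta}$, $u_{\xi\xi} = w_{\eta\eta}$.
Then $u_t + u_{\xi} = w_{\sigma}$: the advection term cancels and the PDE becomes the heat equation $w_{\sigma} = 2w_{\eta\eta}$ on $\eta \in \mathbb{R}$.
Initial data: $w(\eta,0) = u(\eta,0) = \sin(3 \eta) + 2 \sin(4 \eta)$.
On $\eta \in \mathbb{R}$ each mode satisfies $(\sin(n\eta))'' = -n^2 \sin(n\eta)$, so $e^{-2n^2\sigma} \sin(n\eta)$ solves the heat equation; by superposition $w(\eta,\sigma) = \sum c_n e^{-2n^2\sigma} \sin(n\eta)$.
Reading off the coefficients: $c_3=1, c_4=2$, so $w(\eta,\sigma) = e^{-18 \sigma} \sin(3 \eta) + 2 e^{-32 \sigma} \sin(4 \eta)$.
Substituting back $\eta = \xi - t$, $\sigma = t$: $u(\xi,t) = w(\xi - t, t)$.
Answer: $u(\xi, t) = e^{-18 t} \sin(3 \xi - 3 t) + 2 e^{-32 t} \sin(4 \xi - 4 t)$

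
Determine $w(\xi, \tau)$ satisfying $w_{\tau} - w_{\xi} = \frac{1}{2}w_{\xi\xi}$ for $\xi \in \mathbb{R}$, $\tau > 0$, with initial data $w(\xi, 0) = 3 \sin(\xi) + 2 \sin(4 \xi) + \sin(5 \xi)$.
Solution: Moving frame: $\eta = \xi + \tau$, $\sigma = \tau$, $w = u(\eta,\sigma)$, so $w_{\tau} = u_{\sigma} + u_{\eta}$ and $w_{\xi\xi} = u_{\eta\eta}$.
Hence $w_{\tau} - w_{\xi} = u_{\sigma}$ and the PDE becomes the heat equation $u_{\sigma} = \frac{1}{2}u_{\eta\eta}$ on $\eta \in \mathbb{R}$.
Initial data: $u(\eta,0) = w(\eta,0) = 3 \sin(\eta) + 2 \sin(4 \eta) + \sin(5 \eta)$. Each mode $\sin(n\eta)$ decays as $e^{-n^2\sigma/2}$ on $\mathbb{R}$, so $u(\eta,\sigma) = \sum c_n e^{-n^2\sigma/2} \sin(n\eta)$ with $c_1=3, c_4=2, c_5=1$: $u(\eta,\sigma) = 2 e^{-8 \sigma} \sin(4 \eta) + 3 e^{-\sigma/2} \sin(\eta) + e^{-25 \sigma/2} \sin(5 \eta)$.
Substituting back: $w(\xi,\tau) = u(\xi + \tau, \tau)$.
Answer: $w(\xi, \tau) = 2 e^{-8 \tau} \sin(4 \tau + 4 \xi) + 3 e^{-\tau/2} \sin(\tau + \xi) + e^{-25 \tau/2} \sin(5 \tau + 5 \xi)$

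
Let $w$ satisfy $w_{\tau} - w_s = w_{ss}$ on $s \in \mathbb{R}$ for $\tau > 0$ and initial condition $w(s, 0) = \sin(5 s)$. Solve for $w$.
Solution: Moving frame: $\eta = s + \tau$, $\sigma = \tau$, $w = u(\eta,\sigma)$, so $w_{\tau} = u_{\sigma} + u_{\eta}$ and $w_{ss} = u_{\eta\eta}$.
Hence $w_{\tau} - w_s = u_{\sigma}$ and the PDE becomes the heat equation $u_{\sigma} = u_{\eta\eta}$ on $\eta \in \mathbb{R}$.
Initial data: $u(\eta,0) = w(\eta,0) = \sin(5 \eta)$. Each mode $\sin(n\eta)$ decays as $e^{-n^2\sigma}$ on $\mathbb{R}$, so $u(\eta,\sigma) = \sum c_n e^{-n^2\sigma} \sin(n\eta)$ with $c_5=1$: $u(\eta,\sigma) = e^{-25 \sigma} \sin(5 \eta)$.
Substituting back: $w(s,\tau) = u(s + \tau, \tau)$.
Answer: $w(s, \tau) = e^{-25 \tau} \sin(5 \tau + 5 s)$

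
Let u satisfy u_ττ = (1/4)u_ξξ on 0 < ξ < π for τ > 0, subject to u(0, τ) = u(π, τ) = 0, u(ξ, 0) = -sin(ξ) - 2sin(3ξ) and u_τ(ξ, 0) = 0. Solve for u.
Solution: Separating variables: u = Σ [A_n cos(ω_n τ) + B_n sin(ω_n τ)] sin(nξ), ω_n = n/2. From ICs: A_1=-1, A_3=-2.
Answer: u(ξ, τ) = -sin(ξ)cos(τ/2) - 2sin(3ξ)cos(3τ/2)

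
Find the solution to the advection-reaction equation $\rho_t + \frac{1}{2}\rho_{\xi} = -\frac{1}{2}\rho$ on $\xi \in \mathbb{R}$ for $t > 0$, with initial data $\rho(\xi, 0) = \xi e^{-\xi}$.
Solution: Substitute $\rho = e^{-\xi}u$.
Then $\rho_{\xi} = e^{-\xi}(u_{\xi} - u)$, $\rho_t = e^{-\xi}u_t$; substituting and dividing by $e^{-\xi}$, the lower-order terms cancel: $u_t + \frac{1}{2}u_{\xi} = 0$ (standard advection equation).
Data for $u$: $u(\xi,0) = e^{\xi}\rho(\xi,0) = \xi$.
By characteristics ($d\xi/dt = 1/2$), $u(\xi,t) = f(\xi - \frac{1}{2}t)$ with $f = u( \cdot , 0)$.
So $u(\xi,t) = -\frac{1}{2} t + \xi$, and $\rho(\xi,t) = e^{-\xi}u(\xi,t)$.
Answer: $\rho(\xi, t) = \xi e^{-\xi} - \frac{1}{2} t e^{-\xi}$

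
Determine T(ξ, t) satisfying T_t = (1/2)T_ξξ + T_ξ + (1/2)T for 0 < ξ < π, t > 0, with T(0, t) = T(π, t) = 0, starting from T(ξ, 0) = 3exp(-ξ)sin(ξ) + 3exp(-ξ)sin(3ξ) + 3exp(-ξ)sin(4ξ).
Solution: Substitute T = exp(-ξ)u, i.e. u = exp(ξ)T.
By the product rule, T_ξ = exp(-ξ)(u_ξ - u), T_ξξ = exp(-ξ)(u_ξξ - 2u_ξ + u), T_t = exp(-ξ)u_t.
Substituting into the PDE and dividing by exp(-ξ): u_t = (1/2)(u_ξξ - 2u_ξ + u) + (u_ξ - u) + (1/2)u.
The lower-order terms cancel, leaving the standard heat equation u_t = (1/2)u_ξξ.
Initial data for u: u(ξ,0) = exp(ξ)T(ξ,0) = 3sin(ξ) + 3sin(3ξ) + 3sin(4ξ). The boundary conditions carry over: u(0,t) = u(π,t) = 0.
Solve for u:
  Using separation of variables u = X(ξ)G(t):
  Eigenfunctions: sin(nξ), n = 1, 2, 3, ...
  General solution: u(ξ, t) = Σ c_n sin(nξ) exp(-n² t/2)
  Matching u(ξ,0) = 3sin(ξ) + 3sin(3ξ) + 3sin(4ξ) term by term: c_1=3, c_3=3, c_4=3.
Hence u(ξ,t) = 3exp(-8t)sin(4ξ) + 3exp(-t/2)sin(ξ) + 3exp(-9t/2)sin(3ξ).
Transform back: T(ξ,t) = exp(-ξ)u(ξ,t).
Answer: T(ξ, t) = 3exp(-8t)exp(-ξ)sin(4ξ) + 3exp(-t/2)exp(-ξ)sin(ξ) + 3exp(-9t/2)exp(-ξ)sin(3ξ)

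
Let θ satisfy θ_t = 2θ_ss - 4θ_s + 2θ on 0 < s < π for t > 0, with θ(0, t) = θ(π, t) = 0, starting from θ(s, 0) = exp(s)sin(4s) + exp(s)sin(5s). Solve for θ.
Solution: Substitute θ = exp(s)u, i.e. u = exp(-s)θ.
By the product rule, θ_s = exp(s)(u_s + u), θ_ss = exp(s)(u_ss + 2u_s + u), θ_t = exp(s)u_t.
Substituting into the PDE and dividing by exp(s): u_t = 2(u_ss + 2u_s + u) - 4(u_s + u) + 2u.
The lower-order terms cancel, leaving the standard heat equation u_t = 2u_ss.
Initial data for u: u(s,0) = exp(-s)θ(s,0) = sin(4s) + sin(5s). The boundary conditions carry over: u(0,t) = u(π,t) = 0.
Solve for u:
  Using separation of variables u = X(s)G(t):
  Eigenfunctions: sin(ns), n = 1, 2, 3, ...
  General solution: u(s, t) = Σ c_n sin(ns) exp(-2n² t)
  Matching u(s,0) = sin(4s) + sin(5s) term by term: c_4=1, c_5=1.
Hence u(s,t) = exp(-32t)sin(4s) + exp(-50t)sin(5s).
Transform back: θ(s,t) = exp(s)u(s,t).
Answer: θ(s, t) = exp(s)exp(-32t)sin(4s) + exp(s)exp(-50t)sin(5s)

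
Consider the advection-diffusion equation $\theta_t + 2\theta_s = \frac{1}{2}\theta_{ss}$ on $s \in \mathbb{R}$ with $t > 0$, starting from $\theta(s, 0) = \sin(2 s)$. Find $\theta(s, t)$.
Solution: Change to a moving frame: let $\eta = s - 2t$, $\sigma = t$ and write $\theta(s,t) = u(\eta,\sigma)$.
By the chain rule $\theta_t = u_{\sigma} - 2u_{\eta}$, $\theta_s = u_{\eta}$, $\theta_{ss} = u_{\eta\eta}$.
Then $\theta_t + 2\theta_s = u_{\sigma}$: the advection term cancels and the PDE becomes the heat equation $u_{\sigma} = \frac{1}{2}u_{\eta\eta}$ on $\eta \in \mathbb{R}$.
Initial data: $u(\eta,0) = \theta(\eta,0) = \sin(2 \eta)$.
On $\eta \in \mathbb{R}$ each mode satisfies $(\sin(n\eta))'' = -n^2 \sin(n\eta)$, so $e^{-n^2\sigma/2} \sin(n\eta)$ solves the heat equation; by superposition $u(\eta,\sigma) = \sum c_n e^{-n^2\sigma/2} \sin(n\eta)$.
Reading off the coefficients: $c_2=1$, so $u(\eta,\sigma) = e^{-2 \sigma} \sin(2 \eta)$.
Substituting back $\eta = s - 2t$, $\sigma = t$: $\theta(s,t) = u(s - 2t, t)$.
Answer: $\theta(s, t) = e^{-2 t} \sin(2 s - 4 t)$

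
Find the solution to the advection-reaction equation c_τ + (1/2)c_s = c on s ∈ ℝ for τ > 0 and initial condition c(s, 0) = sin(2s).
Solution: Substitute c = exp(τ)u.
Then c_τ = exp(τ)(u_τ + u), c_s = exp(τ)u_s; substituting and dividing by exp(τ), the lower-order terms cancel: u_τ + (1/2)u_s = 0 (standard advection equation).
Data for u: u(s,0) = c(s,0) = sin(2s).
By characteristics (ds/dτ = 1/2), u(s,τ) = f(s - (1/2)τ) with f = u(·, 0).
So u(s,τ) = sin(2s - τ), and c(s,τ) = exp(τ)u(s,τ).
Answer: c(s, τ) = exp(τ)sin(2s - τ)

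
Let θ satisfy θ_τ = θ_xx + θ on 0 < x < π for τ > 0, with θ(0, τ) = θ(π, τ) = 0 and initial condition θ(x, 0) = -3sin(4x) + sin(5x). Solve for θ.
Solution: Substitute θ = exp(τ)u, i.e. u = exp(-τ)θ.
By the product rule, θ_τ = exp(τ)(u_τ + u), θ_xx = exp(τ)u_xx.
Substituting into the PDE and dividing by exp(τ): u_τ + u = u_xx + u.
The lower-order terms cancel, leaving the standard heat equation u_τ = u_xx.
Initial data for u: u(x,0) = θ(x,0) = -3sin(4x) + sin(5x). The boundary conditions carry over: u(0,τ) = u(π,τ) = 0.
Solve for u:
  Using separation of variables u = X(x)G(τ):
  Eigenfunctions: sin(nx), n = 1, 2, 3, ...
  General solution: u(x, τ) = Σ c_n sin(nx) exp(-n² τ)
  Matching u(x,0) = -3sin(4x) + sin(5x) term by term: c_4=-3, c_5=1.
Hence u(x,τ) = -3exp(-16τ)sin(4x) + exp(-25τ)sin(5x).
Transform back: θ(x,τ) = exp(τ)u(x,τ).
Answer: θ(x, τ) = -3exp(-15τ)sin(4x) + exp(-24τ)sin(5x)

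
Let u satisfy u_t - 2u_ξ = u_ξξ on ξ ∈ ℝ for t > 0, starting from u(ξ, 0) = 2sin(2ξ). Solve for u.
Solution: Change to a moving frame: let η = ξ + 2t, σ = t and write u(ξ,t) = w(η,σ).
By the chain rule u_t = w_σ + 2w_η, u_ξ = w_η, u_ξξ = w_ηη.
Then u_t - 2u_ξ = w_σ: the advection term cancels and the PDE becomes the heat equation w_σ = w_ηη on η ∈ ℝ.
Initial data: w(η,0) = u(η,0) = 2sin(2η).
On η ∈ ℝ each mode satisfies (sin(nη))″ = -n² sin(nη), so exp(-n²σ) sin(nη) solves the heat equation; by superposition w(η,σ) = Σ c_n exp(-n²σ) sin(nη).
Reading off the coefficients: c_2=2, so w(η,σ) = 2exp(-4σ)sin(2η).
Substituting back η = ξ + 2t, σ = t: u(ξ,t) = w(ξ + 2t, t).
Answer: u(ξ, t) = 2exp(-4t)sin(4t + 2ξ)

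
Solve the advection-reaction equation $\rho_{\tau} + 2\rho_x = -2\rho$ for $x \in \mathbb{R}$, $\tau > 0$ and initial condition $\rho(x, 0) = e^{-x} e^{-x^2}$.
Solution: Substitute $\rho = e^{-x}u$, i.e. $u = e^{x}\rho$.
By the product rule, $\rho_x = e^{-x}(u_x - u)$, $\rho_{\tau} = e^{-x}u_{\tau}$.
Substituting into the PDE and dividing by $e^{-x}$: $u_{\tau} + 2(u_x - u) = -2u$.
The lower-order terms cancel, leaving the standard advection equation $u_{\tau} + 2u_x = 0$.
Initial data for $u$: $u(x,0) = e^{x}\rho(x,0) = e^{-x^2}$.
Solve for $u$:
  By method of characteristics (waves move right with speed 2):
  Along characteristics $x - 2\tau =$ const, $u$ is constant, so $u(x,\tau) = f(x - 2\tau)$ with $f = u( \cdot , 0)$.
Hence $u(x,\tau) = e^{-(x - 2 \tau)^2}$.
Transform back: $\rho(x,\tau) = e^{-x}u(x,\tau)$.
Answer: $\rho(x, \tau) = e^{-x} e^{-(-2 \tau + x)^2}$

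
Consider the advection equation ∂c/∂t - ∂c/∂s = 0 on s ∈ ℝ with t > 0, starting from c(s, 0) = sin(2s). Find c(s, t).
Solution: By characteristics (ds/dt = -1), c(s,t) = f(s + t) with f = c(·, 0).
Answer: c(s, t) = sin(2s + 2t)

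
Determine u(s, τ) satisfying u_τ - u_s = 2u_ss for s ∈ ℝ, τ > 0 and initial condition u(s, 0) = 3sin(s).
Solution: Change to a moving frame: let η = s + τ, σ = τ and write u(s,τ) = w(η,σ).
By the chain rule u_τ = w_σ + w_η, u_s = w_η, u_ss = w_ηη.
Then u_τ - u_s = w_σ: the advection term cancels and the PDE becomes the heat equation w_σ = 2w_ηη on η ∈ ℝ.
Initial data: w(η,0) = u(η,0) = 3sin(η).
On η ∈ ℝ each mode satisfies (sin(nη))″ = -n² sin(nη), so exp(-2n²σ) sin(nη) solves the heat equation; by superposition w(η,σ) = Σ c_n exp(-2n²σ) sin(nη).
Reading off the coefficients: c_1=3, so w(η,σ) = 3exp(-2σ)sin(η).
Substituting back η = s + τ, σ = τ: u(s,τ) = w(s + τ, τ).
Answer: u(s, τ) = 3exp(-2τ)sin(s + τ)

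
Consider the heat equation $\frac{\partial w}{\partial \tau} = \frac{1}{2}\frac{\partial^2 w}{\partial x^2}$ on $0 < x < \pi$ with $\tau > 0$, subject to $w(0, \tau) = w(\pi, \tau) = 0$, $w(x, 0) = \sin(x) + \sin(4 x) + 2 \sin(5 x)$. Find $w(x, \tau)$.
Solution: Using separation of variables $w = X(x)T(\tau)$:
Eigenfunctions: $\sin(nx)$, $n = 1, 2, 3, \ldots$
General solution: $w(x, \tau) = \sum c_n \sin(nx) e^{-n^2 \tau/2}$
Matching $w(x,0) = \sin(x) + \sin(4 x) + 2 \sin(5 x)$ term by term: $c_1=1, c_4=1, c_5=2$.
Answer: $w(x, \tau) = e^{-8 \tau} \sin(4 x) + e^{-\tau/2} \sin(x) + 2 e^{-25 \tau/2} \sin(5 x)$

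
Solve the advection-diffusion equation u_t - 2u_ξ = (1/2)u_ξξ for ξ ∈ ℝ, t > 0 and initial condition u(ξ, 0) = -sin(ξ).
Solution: Moving frame: η = ξ + 2t, σ = t, u = w(η,σ), so u_t = w_σ + 2w_η and u_ξξ = w_ηη.
Hence u_t - 2u_ξ = w_σ and the PDE becomes the heat equation w_σ = (1/2)w_ηη on η ∈ ℝ.
Initial data: w(η,0) = u(η,0) = -sin(η). Each mode sin(nη) decays as exp(-n²σ/2) on ℝ, so w(η,σ) = Σ c_n exp(-n²σ/2) sin(nη) with c_1=-1: w(η,σ) = -exp(-σ/2)sin(η).
Substituting back: u(ξ,t) = w(ξ + 2t, t).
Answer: u(ξ, t) = -exp(-t/2)sin(2t + ξ)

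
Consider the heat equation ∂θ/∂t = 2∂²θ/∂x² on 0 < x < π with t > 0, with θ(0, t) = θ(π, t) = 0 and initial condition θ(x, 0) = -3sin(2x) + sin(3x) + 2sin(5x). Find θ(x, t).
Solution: Using separation of variables θ = X(x)G(t):
Eigenfunctions: sin(nx), n = 1, 2, 3, ...
General solution: θ(x, t) = Σ c_n sin(nx) exp(-2n² t)
Matching θ(x,0) = -3sin(2x) + sin(3x) + 2sin(5x) term by term: c_2=-3, c_3=1, c_5=2.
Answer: θ(x, t) = -3exp(-8t)sin(2x) + exp(-18t)sin(3x) + 2exp(-50t)sin(5x)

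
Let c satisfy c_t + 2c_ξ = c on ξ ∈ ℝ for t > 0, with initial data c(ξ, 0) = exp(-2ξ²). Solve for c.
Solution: Substitute c = exp(t)u.
Then c_t = exp(t)(u_t + u), c_ξ = exp(t)u_ξ; substituting and dividing by exp(t), the lower-order terms cancel: u_t + 2u_ξ = 0 (standard advection equation).
Data for u: u(ξ,0) = c(ξ,0) = exp(-2ξ²).
By characteristics (dξ/dt = 2), u(ξ,t) = f(ξ - 2t) with f = u(·, 0).
So u(ξ,t) = exp(-2(-2t + ξ)²), and c(ξ,t) = exp(t)u(ξ,t).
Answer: c(ξ, t) = exp(t)exp(-2(-2t + ξ)²)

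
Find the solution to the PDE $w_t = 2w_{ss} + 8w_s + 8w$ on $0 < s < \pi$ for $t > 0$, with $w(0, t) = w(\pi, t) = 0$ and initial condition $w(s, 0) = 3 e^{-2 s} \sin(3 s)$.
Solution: Substitute $w = e^{-2s}u$.
Then $w_s = e^{-2s}(u_s - 2u)$, $w_{ss} = e^{-2s}(u_{ss} - 4u_s + 4u)$, $w_t = e^{-2s}u_t$; substituting and dividing by $e^{-2s}$, the lower-order terms cancel: $u_t = 2u_{ss}$ (standard heat equation).
Data for $u$: $u(s,0) = e^{2s}w(s,0) = 3 \sin(3 s)$. The boundary conditions carry over: $u(0,t) = u(\pi,t) = 0$.
Separating variables: $u = \sum c_n e^{-2n^2t} \sin(ns)$. From $u(s,0) = 3 \sin(3 s)$: $c_3=3$.
So $u(s,t) = 3 e^{-18 t} \sin(3 s)$, and $w(s,t) = e^{-2s}u(s,t)$.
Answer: $w(s, t) = 3 e^{-2 s} e^{-18 t} \sin(3 s)$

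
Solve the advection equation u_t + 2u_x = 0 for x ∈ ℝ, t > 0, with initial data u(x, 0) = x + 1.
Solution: By method of characteristics (waves move right with speed 2):
Along characteristics x - 2t = const, u is constant, so u(x,t) = f(x - 2t) with f = u(·, 0).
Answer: u(x, t) = -2t + x + 1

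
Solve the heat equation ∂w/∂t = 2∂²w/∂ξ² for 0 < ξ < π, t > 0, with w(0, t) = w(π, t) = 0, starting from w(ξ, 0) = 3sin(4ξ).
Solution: Using separation of variables w = X(ξ)T(t):
Eigenfunctions: sin(nξ), n = 1, 2, 3, ...
General solution: w(ξ, t) = Σ c_n sin(nξ) exp(-2n² t)
Matching w(ξ,0) = 3sin(4ξ) term by term: c_4=3.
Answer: w(ξ, t) = 3exp(-32t)sin(4ξ)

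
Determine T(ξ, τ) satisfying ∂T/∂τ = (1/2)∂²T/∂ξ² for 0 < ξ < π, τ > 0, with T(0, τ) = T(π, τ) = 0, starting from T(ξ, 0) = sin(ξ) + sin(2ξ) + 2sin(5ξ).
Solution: Using separation of variables T = X(ξ)G(τ):
Eigenfunctions: sin(nξ), n = 1, 2, 3, ...
General solution: T(ξ, τ) = Σ c_n sin(nξ) exp(-n² τ/2)
Matching T(ξ,0) = sin(ξ) + sin(2ξ) + 2sin(5ξ) term by term: c_1=1, c_2=1, c_5=2.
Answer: T(ξ, τ) = exp(-2τ)sin(2ξ) + exp(-τ/2)sin(ξ) + 2exp(-25τ/2)sin(5ξ)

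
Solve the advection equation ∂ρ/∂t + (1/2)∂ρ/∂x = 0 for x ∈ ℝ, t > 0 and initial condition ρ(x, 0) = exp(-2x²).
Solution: By characteristics (dx/dt = 1/2), ρ(x,t) = f(x - (1/2)t) with f = ρ(·, 0).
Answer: ρ(x, t) = exp(-2(-t/2 + x)²)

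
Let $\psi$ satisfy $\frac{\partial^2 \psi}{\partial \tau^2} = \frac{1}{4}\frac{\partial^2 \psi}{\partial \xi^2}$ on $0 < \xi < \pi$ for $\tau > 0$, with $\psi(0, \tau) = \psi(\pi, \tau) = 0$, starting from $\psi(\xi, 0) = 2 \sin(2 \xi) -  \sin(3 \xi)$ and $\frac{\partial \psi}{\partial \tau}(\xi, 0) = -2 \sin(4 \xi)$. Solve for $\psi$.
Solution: Using separation of variables $\psi = X(\xi)T(\tau)$:
Eigenfunctions: $\sin(n\xi)$, $n = 1, 2, 3, \ldots$
General solution: $\psi(\xi, \tau) = \sum [A_n \cos(n \tau/2) + B_n \sin(n \tau/2)] \sin(n\xi)$
From $\psi(\xi,0) = 2 \sin(2 \xi) - \sin(3 \xi)$: $A_2=2, A_3=-1$. From $\psi_{\tau}(\xi,0) = -2 \sin(4 \xi)$, using $\psi_{\tau}(\xi,0) = \sum \omega_n B_n \sin(n\xi)$ with $\omega_n = n/2$: $B_4 = (-2)/2 = -1$.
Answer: $\psi(\xi, \tau) = - \sin(2 \tau) \sin(4 \xi) + 2 \sin(2 \xi) \cos(\tau) -  \sin(3 \xi) \cos(3 \tau/2)$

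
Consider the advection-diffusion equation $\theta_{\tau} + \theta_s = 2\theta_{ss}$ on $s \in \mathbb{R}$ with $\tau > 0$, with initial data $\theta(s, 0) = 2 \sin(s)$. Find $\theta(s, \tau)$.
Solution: Moving frame: $\eta = s - \tau$, $\sigma = \tau$, $\theta = u(\eta,\sigma)$, so $\theta_{\tau} = u_{\sigma} - u_{\eta}$ and $\theta_{ss} = u_{\eta\eta}$.
Hence $\theta_{\tau} + \theta_s = u_{\sigma}$ and the PDE becomes the heat equation $u_{\sigma} = 2u_{\eta\eta}$ on $\eta \in \mathbb{R}$.
Initial data: $u(\eta,0) = \theta(\eta,0) = 2 \sin(\eta)$. Each mode $\sin(n\eta)$ decays as $e^{-2n^2\sigma}$ on $\mathbb{R}$, so $u(\eta,\sigma) = \sum c_n e^{-2n^2\sigma} \sin(n\eta)$ with $c_1=2$: $u(\eta,\sigma) = 2 e^{-2 \sigma} \sin(\eta)$.
Substituting back: $\theta(s,\tau) = u(s - \tau, \tau)$.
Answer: $\theta(s, \tau) = -2 e^{-2 \tau} \sin(\tau - s)$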